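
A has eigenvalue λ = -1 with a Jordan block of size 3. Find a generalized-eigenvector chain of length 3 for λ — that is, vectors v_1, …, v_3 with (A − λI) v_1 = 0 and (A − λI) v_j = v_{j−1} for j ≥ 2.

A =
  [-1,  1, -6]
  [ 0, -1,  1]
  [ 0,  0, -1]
A Jordan chain for λ = -1 of length 3:
v_1 = (1, 0, 0)ᵀ
v_2 = (-6, 1, 0)ᵀ
v_3 = (0, 0, 1)ᵀ

Let N = A − (-1)·I. We want v_3 with N^3 v_3 = 0 but N^2 v_3 ≠ 0; then v_{j-1} := N · v_j for j = 3, …, 2.

Pick v_3 = (0, 0, 1)ᵀ.
Then v_2 = N · v_3 = (-6, 1, 0)ᵀ.
Then v_1 = N · v_2 = (1, 0, 0)ᵀ.

Sanity check: (A − (-1)·I) v_1 = (0, 0, 0)ᵀ = 0. ✓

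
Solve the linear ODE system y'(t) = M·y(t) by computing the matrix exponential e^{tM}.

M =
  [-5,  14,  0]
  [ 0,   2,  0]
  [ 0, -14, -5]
e^{tM} =
  [exp(-5*t), 2*exp(2*t) - 2*exp(-5*t), 0]
  [0, exp(2*t), 0]
  [0, -2*exp(2*t) + 2*exp(-5*t), exp(-5*t)]

Strategy: write M = P · J · P⁻¹ where J is a Jordan canonical form, so e^{tM} = P · e^{tJ} · P⁻¹, and e^{tJ} can be computed block-by-block.

M has Jordan form
J =
  [-5,  0, 0]
  [ 0, -5, 0]
  [ 0,  0, 2]
(up to reordering of blocks).

Per-block formulas:
  For a 1×1 block at λ = 2: exp(t · [2]) = [e^(2t)].
  For a 1×1 block at λ = -5: exp(t · [-5]) = [e^(-5t)].

After assembling e^{tJ} and conjugating by P, we get:

e^{tM} =
  [exp(-5*t), 2*exp(2*t) - 2*exp(-5*t), 0]
  [0, exp(2*t), 0]
  [0, -2*exp(2*t) + 2*exp(-5*t), exp(-5*t)]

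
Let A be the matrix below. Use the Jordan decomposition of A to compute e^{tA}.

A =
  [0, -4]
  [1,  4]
e^{tA} =
  [-2*t*exp(2*t) + exp(2*t), -4*t*exp(2*t)]
  [t*exp(2*t), 2*t*exp(2*t) + exp(2*t)]

Strategy: write A = P · J · P⁻¹ where J is a Jordan canonical form, so e^{tA} = P · e^{tJ} · P⁻¹, and e^{tJ} can be computed block-by-block.

A has Jordan form
J =
  [2, 1]
  [0, 2]
(up to reordering of blocks).

Per-block formulas:
  For a 2×2 Jordan block J_2(2): exp(t · J_2(2)) = e^(2t)·(I + t·N), where N is the 2×2 nilpotent shift.

After assembling e^{tJ} and conjugating by P, we get:

e^{tA} =
  [-2*t*exp(2*t) + exp(2*t), -4*t*exp(2*t)]
  [t*exp(2*t), 2*t*exp(2*t) + exp(2*t)]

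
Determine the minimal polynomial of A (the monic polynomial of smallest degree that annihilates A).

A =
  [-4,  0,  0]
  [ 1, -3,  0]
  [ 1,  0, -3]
x^2 + 7*x + 12

The characteristic polynomial is χ_A(x) = (x + 3)^2*(x + 4), so the eigenvalues are known. The minimal polynomial is
  m_A(x) = Π_λ (x − λ)^{k_λ}
where k_λ is the size of the *largest* Jordan block for λ (equivalently, the smallest k with (A − λI)^k v = 0 for every generalised eigenvector v of λ).

  λ = -4: largest Jordan block has size 1, contributing (x + 4)
  λ = -3: largest Jordan block has size 1, contributing (x + 3)

So m_A(x) = (x + 3)*(x + 4) = x^2 + 7*x + 12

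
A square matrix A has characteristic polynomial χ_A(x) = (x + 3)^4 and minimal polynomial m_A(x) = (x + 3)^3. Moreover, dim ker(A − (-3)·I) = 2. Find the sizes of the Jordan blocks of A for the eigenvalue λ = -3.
Block sizes for λ = -3: [3, 1]

Step 1 — from the characteristic polynomial, algebraic multiplicity of λ = -3 is 4. From dim ker(A − (-3)·I) = 2, there are exactly 2 Jordan blocks for λ = -3.
Step 2 — from the minimal polynomial, the factor (x + 3)^3 tells us the largest block for λ = -3 has size 3.
Step 3 — with total size 4, 2 blocks, and largest block 3, the block sizes (in nonincreasing order) are [3, 1].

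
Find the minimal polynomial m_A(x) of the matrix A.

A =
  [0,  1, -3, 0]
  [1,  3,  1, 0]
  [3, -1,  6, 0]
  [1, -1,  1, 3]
x^3 - 9*x^2 + 27*x - 27

The characteristic polynomial is χ_A(x) = (x - 3)^4, so the eigenvalues are known. The minimal polynomial is
  m_A(x) = Π_λ (x − λ)^{k_λ}
where k_λ is the size of the *largest* Jordan block for λ (equivalently, the smallest k with (A − λI)^k v = 0 for every generalised eigenvector v of λ).

  λ = 3: largest Jordan block has size 3, contributing (x − 3)^3

So m_A(x) = (x - 3)^3 = x^3 - 9*x^2 + 27*x - 27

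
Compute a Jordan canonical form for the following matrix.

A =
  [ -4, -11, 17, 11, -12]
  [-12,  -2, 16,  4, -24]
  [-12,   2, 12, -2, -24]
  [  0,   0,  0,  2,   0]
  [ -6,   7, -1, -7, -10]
J_2(-4) ⊕ J_1(2) ⊕ J_1(2) ⊕ J_1(2)

The characteristic polynomial is
  det(x·I − A) = x^5 + 2*x^4 - 20*x^3 - 8*x^2 + 128*x - 128 = (x - 2)^3*(x + 4)^2

Eigenvalues and multiplicities (the geometric multiplicity of λ is n − rank(A − λI), which equals the number of Jordan blocks for λ):
  λ = -4: algebraic multiplicity = 2, geometric multiplicity = 1
  λ = 2: algebraic multiplicity = 3, geometric multiplicity = 3

Determining the block sizes for each eigenvalue:
  λ = -4: one block (gm = 1), so the single block has size am = 2 → block sizes [2]
  λ = 2: gm = am = 3, so every block has size 1 → block sizes [1, 1, 1]

Assembling the blocks gives a Jordan form
J =
  [-4,  1, 0, 0, 0]
  [ 0, -4, 0, 0, 0]
  [ 0,  0, 2, 0, 0]
  [ 0,  0, 0, 2, 0]
  [ 0,  0, 0, 0, 2]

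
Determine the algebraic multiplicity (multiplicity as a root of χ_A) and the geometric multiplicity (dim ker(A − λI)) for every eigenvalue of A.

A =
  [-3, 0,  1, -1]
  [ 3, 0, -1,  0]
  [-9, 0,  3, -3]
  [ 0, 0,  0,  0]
λ = 0: alg = 4, geom = 2

Step 1 — factor the characteristic polynomial to read off the algebraic multiplicities:
  χ_A(x) = x^4

Step 2 — compute geometric multiplicities via the rank-nullity identity g(λ) = n − rank(A − λI):
  rank(A − (0)·I) = 2, so dim ker(A − (0)·I) = n − 2 = 2

Summary:
  λ = 0: algebraic multiplicity = 4, geometric multiplicity = 2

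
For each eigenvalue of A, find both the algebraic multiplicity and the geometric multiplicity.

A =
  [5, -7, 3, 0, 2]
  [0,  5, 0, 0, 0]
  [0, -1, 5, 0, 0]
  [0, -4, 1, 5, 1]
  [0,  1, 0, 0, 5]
λ = 5: alg = 5, geom = 2

Step 1 — factor the characteristic polynomial to read off the algebraic multiplicities:
  χ_A(x) = (x - 5)^5

Step 2 — compute geometric multiplicities via the rank-nullity identity g(λ) = n − rank(A − λI):
  rank(A − (5)·I) = 3, so dim ker(A − (5)·I) = n − 3 = 2

Summary:
  λ = 5: algebraic multiplicity = 5, geometric multiplicity = 2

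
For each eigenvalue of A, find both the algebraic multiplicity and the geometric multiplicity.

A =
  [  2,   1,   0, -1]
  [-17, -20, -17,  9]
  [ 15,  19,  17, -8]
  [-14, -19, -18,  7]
λ = 0: alg = 3, geom = 1; λ = 6: alg = 1, geom = 1

Step 1 — factor the characteristic polynomial to read off the algebraic multiplicities:
  χ_A(x) = x^3*(x - 6)

Step 2 — compute geometric multiplicities via the rank-nullity identity g(λ) = n − rank(A − λI):
  rank(A − (0)·I) = 3, so dim ker(A − (0)·I) = n − 3 = 1
  rank(A − (6)·I) = 3, so dim ker(A − (6)·I) = n − 3 = 1

Summary:
  λ = 0: algebraic multiplicity = 3, geometric multiplicity = 1
  λ = 6: algebraic multiplicity = 1, geometric multiplicity = 1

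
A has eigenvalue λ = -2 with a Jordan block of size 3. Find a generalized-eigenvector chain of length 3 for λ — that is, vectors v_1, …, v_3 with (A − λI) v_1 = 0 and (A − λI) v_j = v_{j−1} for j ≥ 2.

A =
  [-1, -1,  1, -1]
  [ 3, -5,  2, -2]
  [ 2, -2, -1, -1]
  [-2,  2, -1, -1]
A Jordan chain for λ = -2 of length 3:
v_1 = (2, 2, 0, 0)ᵀ
v_2 = (1, 3, 2, -2)ᵀ
v_3 = (1, 0, 0, 0)ᵀ

Let N = A − (-2)·I. We want v_3 with N^3 v_3 = 0 but N^2 v_3 ≠ 0; then v_{j-1} := N · v_j for j = 3, …, 2.

Pick v_3 = (1, 0, 0, 0)ᵀ.
Then v_2 = N · v_3 = (1, 3, 2, -2)ᵀ.
Then v_1 = N · v_2 = (2, 2, 0, 0)ᵀ.

Sanity check: (A − (-2)·I) v_1 = (0, 0, 0, 0)ᵀ = 0. ✓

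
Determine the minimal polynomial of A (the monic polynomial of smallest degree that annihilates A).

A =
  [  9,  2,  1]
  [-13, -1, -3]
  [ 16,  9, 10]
x^3 - 18*x^2 + 108*x - 216

The characteristic polynomial is χ_A(x) = (x - 6)^3, so the eigenvalues are known. The minimal polynomial is
  m_A(x) = Π_λ (x − λ)^{k_λ}
where k_λ is the size of the *largest* Jordan block for λ (equivalently, the smallest k with (A − λI)^k v = 0 for every generalised eigenvector v of λ).

  λ = 6: largest Jordan block has size 3, contributing (x − 6)^3

So m_A(x) = (x - 6)^3 = x^3 - 18*x^2 + 108*x - 216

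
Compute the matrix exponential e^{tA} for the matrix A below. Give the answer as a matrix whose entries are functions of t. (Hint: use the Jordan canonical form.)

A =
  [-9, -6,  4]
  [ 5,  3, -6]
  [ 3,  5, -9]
e^{tA} =
  [-t^2*exp(-5*t) - 4*t*exp(-5*t) + exp(-5*t), -2*t^2*exp(-5*t) - 6*t*exp(-5*t), 2*t^2*exp(-5*t) + 4*t*exp(-5*t)]
  [t^2*exp(-5*t) + 5*t*exp(-5*t), 2*t^2*exp(-5*t) + 8*t*exp(-5*t) + exp(-5*t), -2*t^2*exp(-5*t) - 6*t*exp(-5*t)]
  [t^2*exp(-5*t)/2 + 3*t*exp(-5*t), t^2*exp(-5*t) + 5*t*exp(-5*t), -t^2*exp(-5*t) - 4*t*exp(-5*t) + exp(-5*t)]

Strategy: write A = P · J · P⁻¹ where J is a Jordan canonical form, so e^{tA} = P · e^{tJ} · P⁻¹, and e^{tJ} can be computed block-by-block.

A has Jordan form
J =
  [-5,  1,  0]
  [ 0, -5,  1]
  [ 0,  0, -5]
(up to reordering of blocks).

Per-block formulas:
  For a 3×3 Jordan block J_3(-5): exp(t · J_3(-5)) = e^(-5t)·(I + t·N + (t^2/2)·N^2), where N is the 3×3 nilpotent shift.

After assembling e^{tJ} and conjugating by P, we get:

e^{tA} =
  [-t^2*exp(-5*t) - 4*t*exp(-5*t) + exp(-5*t), -2*t^2*exp(-5*t) - 6*t*exp(-5*t), 2*t^2*exp(-5*t) + 4*t*exp(-5*t)]
  [t^2*exp(-5*t) + 5*t*exp(-5*t), 2*t^2*exp(-5*t) + 8*t*exp(-5*t) + exp(-5*t), -2*t^2*exp(-5*t) - 6*t*exp(-5*t)]
  [t^2*exp(-5*t)/2 + 3*t*exp(-5*t), t^2*exp(-5*t) + 5*t*exp(-5*t), -t^2*exp(-5*t) - 4*t*exp(-5*t) + exp(-5*t)]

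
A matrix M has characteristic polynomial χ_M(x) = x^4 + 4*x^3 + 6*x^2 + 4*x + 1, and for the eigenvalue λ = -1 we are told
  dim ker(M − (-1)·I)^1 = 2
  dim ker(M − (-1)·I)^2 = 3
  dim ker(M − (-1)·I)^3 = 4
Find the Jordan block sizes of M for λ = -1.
Block sizes for λ = -1: [3, 1]

From the dimensions of kernels of powers, the number of Jordan blocks of size at least j is d_j − d_{j−1} where d_j = dim ker(N^j) (with d_0 = 0). Computing the differences gives [2, 1, 1].
The number of blocks of size exactly k is (#blocks of size ≥ k) − (#blocks of size ≥ k + 1), so the partition is: 1 block(s) of size 1, 1 block(s) of size 3.
In nonincreasing order the block sizes are [3, 1].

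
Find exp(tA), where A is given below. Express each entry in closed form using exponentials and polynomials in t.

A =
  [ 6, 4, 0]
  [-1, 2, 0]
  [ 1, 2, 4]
e^{tA} =
  [2*t*exp(4*t) + exp(4*t), 4*t*exp(4*t), 0]
  [-t*exp(4*t), -2*t*exp(4*t) + exp(4*t), 0]
  [t*exp(4*t), 2*t*exp(4*t), exp(4*t)]

Strategy: write A = P · J · P⁻¹ where J is a Jordan canonical form, so e^{tA} = P · e^{tJ} · P⁻¹, and e^{tJ} can be computed block-by-block.

A has Jordan form
J =
  [4, 1, 0]
  [0, 4, 0]
  [0, 0, 4]
(up to reordering of blocks).

Per-block formulas:
  For a 1×1 block at λ = 4: exp(t · [4]) = [e^(4t)].
  For a 2×2 Jordan block J_2(4): exp(t · J_2(4)) = e^(4t)·(I + t·N), where N is the 2×2 nilpotent shift.

After assembling e^{tJ} and conjugating by P, we get:

e^{tA} =
  [2*t*exp(4*t) + exp(4*t), 4*t*exp(4*t), 0]
  [-t*exp(4*t), -2*t*exp(4*t) + exp(4*t), 0]
  [t*exp(4*t), 2*t*exp(4*t), exp(4*t)]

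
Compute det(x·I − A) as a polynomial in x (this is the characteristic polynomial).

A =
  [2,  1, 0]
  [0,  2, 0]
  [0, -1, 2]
x^3 - 6*x^2 + 12*x - 8

Expanding det(x·I − A) (e.g. by cofactor expansion or by noting that A is similar to its Jordan form J, which has the same characteristic polynomial as A) gives
  χ_A(x) = x^3 - 6*x^2 + 12*x - 8
which factors as (x - 2)^3. The eigenvalues (with algebraic multiplicities) are λ = 2 with multiplicity 3.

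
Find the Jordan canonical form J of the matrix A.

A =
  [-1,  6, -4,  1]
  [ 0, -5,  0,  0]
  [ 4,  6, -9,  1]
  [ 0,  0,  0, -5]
J_2(-5) ⊕ J_1(-5) ⊕ J_1(-5)

The characteristic polynomial is
  det(x·I − A) = x^4 + 20*x^3 + 150*x^2 + 500*x + 625 = (x + 5)^4

Eigenvalues and multiplicities (the geometric multiplicity of λ is n − rank(A − λI), which equals the number of Jordan blocks for λ):
  λ = -5: algebraic multiplicity = 4, geometric multiplicity = 3

Determining the block sizes for each eigenvalue:
  λ = -5: 3 blocks summing to 4 forces exactly one block of size 2 and the rest size 1 → block sizes [2, 1, 1]

Assembling the blocks gives a Jordan form
J =
  [-5,  1,  0,  0]
  [ 0, -5,  0,  0]
  [ 0,  0, -5,  0]
  [ 0,  0,  0, -5]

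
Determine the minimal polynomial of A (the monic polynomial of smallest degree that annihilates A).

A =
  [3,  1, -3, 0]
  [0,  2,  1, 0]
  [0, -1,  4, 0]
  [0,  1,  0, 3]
x^3 - 9*x^2 + 27*x - 27

The characteristic polynomial is χ_A(x) = (x - 3)^4, so the eigenvalues are known. The minimal polynomial is
  m_A(x) = Π_λ (x − λ)^{k_λ}
where k_λ is the size of the *largest* Jordan block for λ (equivalently, the smallest k with (A − λI)^k v = 0 for every generalised eigenvector v of λ).

  λ = 3: largest Jordan block has size 3, contributing (x − 3)^3

So m_A(x) = (x - 3)^3 = x^3 - 9*x^2 + 27*x - 27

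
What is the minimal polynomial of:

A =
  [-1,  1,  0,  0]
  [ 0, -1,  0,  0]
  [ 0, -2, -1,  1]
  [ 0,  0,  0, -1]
x^2 + 2*x + 1

The characteristic polynomial is χ_A(x) = (x + 1)^4, so the eigenvalues are known. The minimal polynomial is
  m_A(x) = Π_λ (x − λ)^{k_λ}
where k_λ is the size of the *largest* Jordan block for λ (equivalently, the smallest k with (A − λI)^k v = 0 for every generalised eigenvector v of λ).

  λ = -1: largest Jordan block has size 2, contributing (x + 1)^2

So m_A(x) = (x + 1)^2 = x^2 + 2*x + 1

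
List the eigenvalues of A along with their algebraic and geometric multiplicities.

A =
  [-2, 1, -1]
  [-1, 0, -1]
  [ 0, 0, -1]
λ = -1: alg = 3, geom = 2

Step 1 — factor the characteristic polynomial to read off the algebraic multiplicities:
  χ_A(x) = (x + 1)^3

Step 2 — compute geometric multiplicities via the rank-nullity identity g(λ) = n − rank(A − λI):
  rank(A − (-1)·I) = 1, so dim ker(A − (-1)·I) = n − 1 = 2

Summary:
  λ = -1: algebraic multiplicity = 3, geometric multiplicity = 2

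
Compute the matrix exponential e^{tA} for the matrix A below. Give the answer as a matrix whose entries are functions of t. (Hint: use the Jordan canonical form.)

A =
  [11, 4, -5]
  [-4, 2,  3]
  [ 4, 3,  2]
e^{tA} =
  [6*t*exp(5*t) + exp(5*t), -3*t^2*exp(5*t)/2 + 4*t*exp(5*t), -3*t^2*exp(5*t)/2 - 5*t*exp(5*t)]
  [-4*t*exp(5*t), t^2*exp(5*t) - 3*t*exp(5*t) + exp(5*t), t^2*exp(5*t) + 3*t*exp(5*t)]
  [4*t*exp(5*t), -t^2*exp(5*t) + 3*t*exp(5*t), -t^2*exp(5*t) - 3*t*exp(5*t) + exp(5*t)]

Strategy: write A = P · J · P⁻¹ where J is a Jordan canonical form, so e^{tA} = P · e^{tJ} · P⁻¹, and e^{tJ} can be computed block-by-block.

A has Jordan form
J =
  [5, 1, 0]
  [0, 5, 1]
  [0, 0, 5]
(up to reordering of blocks).

Per-block formulas:
  For a 3×3 Jordan block J_3(5): exp(t · J_3(5)) = e^(5t)·(I + t·N + (t^2/2)·N^2), where N is the 3×3 nilpotent shift.

After assembling e^{tJ} and conjugating by P, we get:

e^{tA} =
  [6*t*exp(5*t) + exp(5*t), -3*t^2*exp(5*t)/2 + 4*t*exp(5*t), -3*t^2*exp(5*t)/2 - 5*t*exp(5*t)]
  [-4*t*exp(5*t), t^2*exp(5*t) - 3*t*exp(5*t) + exp(5*t), t^2*exp(5*t) + 3*t*exp(5*t)]
  [4*t*exp(5*t), -t^2*exp(5*t) + 3*t*exp(5*t), -t^2*exp(5*t) - 3*t*exp(5*t) + exp(5*t)]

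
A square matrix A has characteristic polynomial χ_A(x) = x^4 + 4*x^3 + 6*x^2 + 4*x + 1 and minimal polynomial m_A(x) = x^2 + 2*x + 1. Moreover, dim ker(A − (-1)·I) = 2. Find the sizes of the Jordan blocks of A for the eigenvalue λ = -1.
Block sizes for λ = -1: [2, 2]

Step 1 — from the characteristic polynomial, algebraic multiplicity of λ = -1 is 4. From dim ker(A − (-1)·I) = 2, there are exactly 2 Jordan blocks for λ = -1.
Step 2 — from the minimal polynomial, the factor (x + 1)^2 tells us the largest block for λ = -1 has size 2.
Step 3 — with total size 4, 2 blocks, and largest block 2, the block sizes (in nonincreasing order) are [2, 2].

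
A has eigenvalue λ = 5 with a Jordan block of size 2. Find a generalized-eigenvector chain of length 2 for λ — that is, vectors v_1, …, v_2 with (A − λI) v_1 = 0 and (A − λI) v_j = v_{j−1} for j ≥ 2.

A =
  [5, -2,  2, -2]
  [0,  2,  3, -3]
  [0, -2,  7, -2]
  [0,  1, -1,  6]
A Jordan chain for λ = 5 of length 2:
v_1 = (-2, -3, -2, 1)ᵀ
v_2 = (0, 1, 0, 0)ᵀ

Let N = A − (5)·I. We want v_2 with N^2 v_2 = 0 but N^1 v_2 ≠ 0; then v_{j-1} := N · v_j for j = 2, …, 2.

Pick v_2 = (0, 1, 0, 0)ᵀ.
Then v_1 = N · v_2 = (-2, -3, -2, 1)ᵀ.

Sanity check: (A − (5)·I) v_1 = (0, 0, 0, 0)ᵀ = 0. ✓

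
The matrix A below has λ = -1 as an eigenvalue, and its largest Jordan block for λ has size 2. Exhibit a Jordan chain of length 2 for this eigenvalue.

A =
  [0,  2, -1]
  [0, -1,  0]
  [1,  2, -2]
A Jordan chain for λ = -1 of length 2:
v_1 = (1, 0, 1)ᵀ
v_2 = (1, 0, 0)ᵀ

Let N = A − (-1)·I. We want v_2 with N^2 v_2 = 0 but N^1 v_2 ≠ 0; then v_{j-1} := N · v_j for j = 2, …, 2.

Pick v_2 = (1, 0, 0)ᵀ.
Then v_1 = N · v_2 = (1, 0, 1)ᵀ.

Sanity check: (A − (-1)·I) v_1 = (0, 0, 0)ᵀ = 0. ✓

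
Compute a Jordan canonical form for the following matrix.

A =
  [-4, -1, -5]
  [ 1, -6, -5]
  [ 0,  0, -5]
J_2(-5) ⊕ J_1(-5)

The characteristic polynomial is
  det(x·I − A) = x^3 + 15*x^2 + 75*x + 125 = (x + 5)^3

Eigenvalues and multiplicities (the geometric multiplicity of λ is n − rank(A − λI), which equals the number of Jordan blocks for λ):
  λ = -5: algebraic multiplicity = 3, geometric multiplicity = 2

Determining the block sizes for each eigenvalue:
  λ = -5: 2 blocks summing to 3 forces exactly one block of size 2 and the rest size 1 → block sizes [2, 1]

Assembling the blocks gives a Jordan form
J =
  [-5,  1,  0]
  [ 0, -5,  0]
  [ 0,  0, -5]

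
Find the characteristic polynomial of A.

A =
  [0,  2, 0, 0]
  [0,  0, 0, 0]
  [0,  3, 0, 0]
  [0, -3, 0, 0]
x^4

Expanding det(x·I − A) (e.g. by cofactor expansion or by noting that A is similar to its Jordan form J, which has the same characteristic polynomial as A) gives
  χ_A(x) = x^4
which factors as x^4. The eigenvalues (with algebraic multiplicities) are λ = 0 with multiplicity 4.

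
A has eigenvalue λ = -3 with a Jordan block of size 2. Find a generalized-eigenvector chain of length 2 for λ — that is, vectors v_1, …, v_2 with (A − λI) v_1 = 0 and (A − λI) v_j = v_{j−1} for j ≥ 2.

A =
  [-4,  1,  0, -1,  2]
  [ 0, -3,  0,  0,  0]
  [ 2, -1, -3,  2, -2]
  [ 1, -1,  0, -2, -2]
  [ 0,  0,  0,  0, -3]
A Jordan chain for λ = -3 of length 2:
v_1 = (-1, 0, 2, 1, 0)ᵀ
v_2 = (1, 0, 0, 0, 0)ᵀ

Let N = A − (-3)·I. We want v_2 with N^2 v_2 = 0 but N^1 v_2 ≠ 0; then v_{j-1} := N · v_j for j = 2, …, 2.

Pick v_2 = (1, 0, 0, 0, 0)ᵀ.
Then v_1 = N · v_2 = (-1, 0, 2, 1, 0)ᵀ.

Sanity check: (A − (-3)·I) v_1 = (0, 0, 0, 0, 0)ᵀ = 0. ✓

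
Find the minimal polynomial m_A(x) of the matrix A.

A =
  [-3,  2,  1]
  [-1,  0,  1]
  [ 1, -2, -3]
x^2 + 4*x + 4

The characteristic polynomial is χ_A(x) = (x + 2)^3, so the eigenvalues are known. The minimal polynomial is
  m_A(x) = Π_λ (x − λ)^{k_λ}
where k_λ is the size of the *largest* Jordan block for λ (equivalently, the smallest k with (A − λI)^k v = 0 for every generalised eigenvector v of λ).

  λ = -2: largest Jordan block has size 2, contributing (x + 2)^2

So m_A(x) = (x + 2)^2 = x^2 + 4*x + 4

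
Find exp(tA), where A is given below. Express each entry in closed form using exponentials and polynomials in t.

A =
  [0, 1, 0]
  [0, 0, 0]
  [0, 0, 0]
e^{tA} =
  [1, t, 0]
  [0, 1, 0]
  [0, 0, 1]

Strategy: write A = P · J · P⁻¹ where J is a Jordan canonical form, so e^{tA} = P · e^{tJ} · P⁻¹, and e^{tJ} can be computed block-by-block.

A has Jordan form
J =
  [0, 1, 0]
  [0, 0, 0]
  [0, 0, 0]
(up to reordering of blocks).

Per-block formulas:
  For a 2×2 Jordan block J_2(0): exp(t · J_2(0)) = e^(0t)·(I + t·N), where N is the 2×2 nilpotent shift.
  For a 1×1 block at λ = 0: exp(t · [0]) = [e^(0t)].

After assembling e^{tJ} and conjugating by P, we get:

e^{tA} =
  [1, t, 0]
  [0, 1, 0]
  [0, 0, 1]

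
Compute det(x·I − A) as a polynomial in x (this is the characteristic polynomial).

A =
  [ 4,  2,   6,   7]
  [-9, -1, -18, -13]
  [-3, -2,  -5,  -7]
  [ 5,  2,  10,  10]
x^4 - 8*x^3 + 22*x^2 - 24*x + 9

Expanding det(x·I − A) (e.g. by cofactor expansion or by noting that A is similar to its Jordan form J, which has the same characteristic polynomial as A) gives
  χ_A(x) = x^4 - 8*x^3 + 22*x^2 - 24*x + 9
which factors as (x - 3)^2*(x - 1)^2. The eigenvalues (with algebraic multiplicities) are λ = 1 with multiplicity 2, λ = 3 with multiplicity 2.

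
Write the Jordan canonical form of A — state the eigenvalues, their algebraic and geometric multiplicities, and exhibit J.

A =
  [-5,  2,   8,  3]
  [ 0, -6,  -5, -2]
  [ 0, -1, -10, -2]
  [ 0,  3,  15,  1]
J_3(-5) ⊕ J_1(-5)

The characteristic polynomial is
  det(x·I − A) = x^4 + 20*x^3 + 150*x^2 + 500*x + 625 = (x + 5)^4

Eigenvalues and multiplicities (the geometric multiplicity of λ is n − rank(A − λI), which equals the number of Jordan blocks for λ):
  λ = -5: algebraic multiplicity = 4, geometric multiplicity = 2

Determining the block sizes for each eigenvalue:
  λ = -5: with am = 4 and gm = 2, the partition is not yet determined (e.g. several partitions of 4 into 2 parts exist). Let N = A − (-5)·I. Computing rank(N^1) = 2, rank(N^2) = 1, rank(N^3) = 0; the number of blocks of size ≥ j is rank(N^{j−1}) − rank(N^j), giving [2, 1, 1]. So we have 1 block(s) of size 3, 1 block(s) of size 1 → block sizes [3, 1]

Assembling the blocks gives a Jordan form
J =
  [-5,  1,  0,  0]
  [ 0, -5,  1,  0]
  [ 0,  0, -5,  0]
  [ 0,  0,  0, -5]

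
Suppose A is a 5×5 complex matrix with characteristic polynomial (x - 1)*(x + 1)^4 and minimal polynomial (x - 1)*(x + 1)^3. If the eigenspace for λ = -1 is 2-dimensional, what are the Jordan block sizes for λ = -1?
Block sizes for λ = -1: [3, 1]

Step 1 — from the characteristic polynomial, algebraic multiplicity of λ = -1 is 4. From dim ker(A − (-1)·I) = 2, there are exactly 2 Jordan blocks for λ = -1.
Step 2 — from the minimal polynomial, the factor (x + 1)^3 tells us the largest block for λ = -1 has size 3.
Step 3 — with total size 4, 2 blocks, and largest block 3, the block sizes (in nonincreasing order) are [3, 1].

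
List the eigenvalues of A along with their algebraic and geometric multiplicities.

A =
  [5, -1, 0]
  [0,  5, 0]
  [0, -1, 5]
λ = 5: alg = 3, geom = 2

Step 1 — factor the characteristic polynomial to read off the algebraic multiplicities:
  χ_A(x) = (x - 5)^3

Step 2 — compute geometric multiplicities via the rank-nullity identity g(λ) = n − rank(A − λI):
  rank(A − (5)·I) = 1, so dim ker(A − (5)·I) = n − 1 = 2

Summary:
  λ = 5: algebraic multiplicity = 3, geometric multiplicity = 2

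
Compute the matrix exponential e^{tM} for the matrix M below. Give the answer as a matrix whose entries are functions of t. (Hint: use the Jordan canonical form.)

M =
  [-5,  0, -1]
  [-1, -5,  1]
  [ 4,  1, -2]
e^{tM} =
  [-3*t^2*exp(-4*t)/2 - t*exp(-4*t) + exp(-4*t), -t^2*exp(-4*t)/2, -t^2*exp(-4*t)/2 - t*exp(-4*t)]
  [3*t^2*exp(-4*t) - t*exp(-4*t), t^2*exp(-4*t) - t*exp(-4*t) + exp(-4*t), t^2*exp(-4*t) + t*exp(-4*t)]
  [3*t^2*exp(-4*t)/2 + 4*t*exp(-4*t), t^2*exp(-4*t)/2 + t*exp(-4*t), t^2*exp(-4*t)/2 + 2*t*exp(-4*t) + exp(-4*t)]

Strategy: write M = P · J · P⁻¹ where J is a Jordan canonical form, so e^{tM} = P · e^{tJ} · P⁻¹, and e^{tJ} can be computed block-by-block.

M has Jordan form
J =
  [-4,  1,  0]
  [ 0, -4,  1]
  [ 0,  0, -4]
(up to reordering of blocks).

Per-block formulas:
  For a 3×3 Jordan block J_3(-4): exp(t · J_3(-4)) = e^(-4t)·(I + t·N + (t^2/2)·N^2), where N is the 3×3 nilpotent shift.

After assembling e^{tJ} and conjugating by P, we get:

e^{tM} =
  [-3*t^2*exp(-4*t)/2 - t*exp(-4*t) + exp(-4*t), -t^2*exp(-4*t)/2, -t^2*exp(-4*t)/2 - t*exp(-4*t)]
  [3*t^2*exp(-4*t) - t*exp(-4*t), t^2*exp(-4*t) - t*exp(-4*t) + exp(-4*t), t^2*exp(-4*t) + t*exp(-4*t)]
  [3*t^2*exp(-4*t)/2 + 4*t*exp(-4*t), t^2*exp(-4*t)/2 + t*exp(-4*t), t^2*exp(-4*t)/2 + 2*t*exp(-4*t) + exp(-4*t)]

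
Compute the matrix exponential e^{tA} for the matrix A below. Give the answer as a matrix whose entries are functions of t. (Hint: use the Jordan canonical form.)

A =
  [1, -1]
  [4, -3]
e^{tA} =
  [2*t*exp(-t) + exp(-t), -t*exp(-t)]
  [4*t*exp(-t), -2*t*exp(-t) + exp(-t)]

Strategy: write A = P · J · P⁻¹ where J is a Jordan canonical form, so e^{tA} = P · e^{tJ} · P⁻¹, and e^{tJ} can be computed block-by-block.

A has Jordan form
J =
  [-1,  1]
  [ 0, -1]
(up to reordering of blocks).

Per-block formulas:
  For a 2×2 Jordan block J_2(-1): exp(t · J_2(-1)) = e^(-1t)·(I + t·N), where N is the 2×2 nilpotent shift.

After assembling e^{tJ} and conjugating by P, we get:

e^{tA} =
  [2*t*exp(-t) + exp(-t), -t*exp(-t)]
  [4*t*exp(-t), -2*t*exp(-t) + exp(-t)]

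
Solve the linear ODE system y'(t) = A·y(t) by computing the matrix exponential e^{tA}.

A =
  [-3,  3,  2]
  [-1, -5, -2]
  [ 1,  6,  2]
e^{tA} =
  [-t*exp(-2*t) + exp(-2*t), 3*t*exp(-2*t), 2*t*exp(-2*t)]
  [t^2*exp(-2*t) - t*exp(-2*t), -3*t^2*exp(-2*t) - 3*t*exp(-2*t) + exp(-2*t), -2*t^2*exp(-2*t) - 2*t*exp(-2*t)]
  [-3*t^2*exp(-2*t)/2 + t*exp(-2*t), 9*t^2*exp(-2*t)/2 + 6*t*exp(-2*t), 3*t^2*exp(-2*t) + 4*t*exp(-2*t) + exp(-2*t)]

Strategy: write A = P · J · P⁻¹ where J is a Jordan canonical form, so e^{tA} = P · e^{tJ} · P⁻¹, and e^{tJ} can be computed block-by-block.

A has Jordan form
J =
  [-2,  1,  0]
  [ 0, -2,  1]
  [ 0,  0, -2]
(up to reordering of blocks).

Per-block formulas:
  For a 3×3 Jordan block J_3(-2): exp(t · J_3(-2)) = e^(-2t)·(I + t·N + (t^2/2)·N^2), where N is the 3×3 nilpotent shift.

After assembling e^{tJ} and conjugating by P, we get:

e^{tA} =
  [-t*exp(-2*t) + exp(-2*t), 3*t*exp(-2*t), 2*t*exp(-2*t)]
  [t^2*exp(-2*t) - t*exp(-2*t), -3*t^2*exp(-2*t) - 3*t*exp(-2*t) + exp(-2*t), -2*t^2*exp(-2*t) - 2*t*exp(-2*t)]
  [-3*t^2*exp(-2*t)/2 + t*exp(-2*t), 9*t^2*exp(-2*t)/2 + 6*t*exp(-2*t), 3*t^2*exp(-2*t) + 4*t*exp(-2*t) + exp(-2*t)]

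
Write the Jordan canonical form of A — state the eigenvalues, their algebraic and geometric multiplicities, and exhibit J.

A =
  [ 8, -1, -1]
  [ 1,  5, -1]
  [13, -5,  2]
J_3(5)

The characteristic polynomial is
  det(x·I − A) = x^3 - 15*x^2 + 75*x - 125 = (x - 5)^3

Eigenvalues and multiplicities (the geometric multiplicity of λ is n − rank(A − λI), which equals the number of Jordan blocks for λ):
  λ = 5: algebraic multiplicity = 3, geometric multiplicity = 1

Determining the block sizes for each eigenvalue:
  λ = 5: one block (gm = 1), so the single block has size am = 3 → block sizes [3]

Assembling the blocks gives a Jordan form
J =
  [5, 1, 0]
  [0, 5, 1]
  [0, 0, 5]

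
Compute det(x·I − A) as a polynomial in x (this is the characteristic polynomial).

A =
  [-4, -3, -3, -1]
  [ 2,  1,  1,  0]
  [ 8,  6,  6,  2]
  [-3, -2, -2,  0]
x^4 - 3*x^3 + 3*x^2 - x

Expanding det(x·I − A) (e.g. by cofactor expansion or by noting that A is similar to its Jordan form J, which has the same characteristic polynomial as A) gives
  χ_A(x) = x^4 - 3*x^3 + 3*x^2 - x
which factors as x*(x - 1)^3. The eigenvalues (with algebraic multiplicities) are λ = 0 with multiplicity 1, λ = 1 with multiplicity 3.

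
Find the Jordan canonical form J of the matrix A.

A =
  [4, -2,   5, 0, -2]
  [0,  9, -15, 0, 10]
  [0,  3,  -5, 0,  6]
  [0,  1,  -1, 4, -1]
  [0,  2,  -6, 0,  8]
J_3(4) ⊕ J_2(4)

The characteristic polynomial is
  det(x·I − A) = x^5 - 20*x^4 + 160*x^3 - 640*x^2 + 1280*x - 1024 = (x - 4)^5

Eigenvalues and multiplicities (the geometric multiplicity of λ is n − rank(A − λI), which equals the number of Jordan blocks for λ):
  λ = 4: algebraic multiplicity = 5, geometric multiplicity = 2

Determining the block sizes for each eigenvalue:
  λ = 4: with am = 5 and gm = 2, the partition is not yet determined (e.g. several partitions of 5 into 2 parts exist). Let N = A − (4)·I. Computing rank(N^1) = 3, rank(N^2) = 1, rank(N^3) = 0; the number of blocks of size ≥ j is rank(N^{j−1}) − rank(N^j), giving [2, 2, 1]. So we have 1 block(s) of size 3, 1 block(s) of size 2 → block sizes [3, 2]

Assembling the blocks gives a Jordan form
J =
  [4, 1, 0, 0, 0]
  [0, 4, 1, 0, 0]
  [0, 0, 4, 0, 0]
  [0, 0, 0, 4, 1]
  [0, 0, 0, 0, 4]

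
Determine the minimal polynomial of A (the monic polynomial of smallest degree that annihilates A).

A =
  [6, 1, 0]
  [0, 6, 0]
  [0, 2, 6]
x^2 - 12*x + 36

The characteristic polynomial is χ_A(x) = (x - 6)^3, so the eigenvalues are known. The minimal polynomial is
  m_A(x) = Π_λ (x − λ)^{k_λ}
where k_λ is the size of the *largest* Jordan block for λ (equivalently, the smallest k with (A − λI)^k v = 0 for every generalised eigenvector v of λ).

  λ = 6: largest Jordan block has size 2, contributing (x − 6)^2

So m_A(x) = (x - 6)^2 = x^2 - 12*x + 36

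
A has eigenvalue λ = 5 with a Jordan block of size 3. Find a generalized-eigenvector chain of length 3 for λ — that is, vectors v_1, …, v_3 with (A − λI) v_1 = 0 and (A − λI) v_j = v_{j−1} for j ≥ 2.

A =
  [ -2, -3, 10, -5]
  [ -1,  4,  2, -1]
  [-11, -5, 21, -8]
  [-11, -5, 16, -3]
A Jordan chain for λ = 5 of length 3:
v_1 = (-3, -3, -6, -6)ᵀ
v_2 = (-7, -1, -11, -11)ᵀ
v_3 = (1, 0, 0, 0)ᵀ

Let N = A − (5)·I. We want v_3 with N^3 v_3 = 0 but N^2 v_3 ≠ 0; then v_{j-1} := N · v_j for j = 3, …, 2.

Pick v_3 = (1, 0, 0, 0)ᵀ.
Then v_2 = N · v_3 = (-7, -1, -11, -11)ᵀ.
Then v_1 = N · v_2 = (-3, -3, -6, -6)ᵀ.

Sanity check: (A − (5)·I) v_1 = (0, 0, 0, 0)ᵀ = 0. ✓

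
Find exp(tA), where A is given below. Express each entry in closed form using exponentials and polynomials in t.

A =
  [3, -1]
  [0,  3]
e^{tA} =
  [exp(3*t), -t*exp(3*t)]
  [0, exp(3*t)]

Strategy: write A = P · J · P⁻¹ where J is a Jordan canonical form, so e^{tA} = P · e^{tJ} · P⁻¹, and e^{tJ} can be computed block-by-block.

A has Jordan form
J =
  [3, 1]
  [0, 3]
(up to reordering of blocks).

Per-block formulas:
  For a 2×2 Jordan block J_2(3): exp(t · J_2(3)) = e^(3t)·(I + t·N), where N is the 2×2 nilpotent shift.

After assembling e^{tJ} and conjugating by P, we get:

e^{tA} =
  [exp(3*t), -t*exp(3*t)]
  [0, exp(3*t)]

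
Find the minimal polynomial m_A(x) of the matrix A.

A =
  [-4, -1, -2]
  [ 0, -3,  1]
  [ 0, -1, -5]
x^3 + 12*x^2 + 48*x + 64

The characteristic polynomial is χ_A(x) = (x + 4)^3, so the eigenvalues are known. The minimal polynomial is
  m_A(x) = Π_λ (x − λ)^{k_λ}
where k_λ is the size of the *largest* Jordan block for λ (equivalently, the smallest k with (A − λI)^k v = 0 for every generalised eigenvector v of λ).

  λ = -4: largest Jordan block has size 3, contributing (x + 4)^3

So m_A(x) = (x + 4)^3 = x^3 + 12*x^2 + 48*x + 64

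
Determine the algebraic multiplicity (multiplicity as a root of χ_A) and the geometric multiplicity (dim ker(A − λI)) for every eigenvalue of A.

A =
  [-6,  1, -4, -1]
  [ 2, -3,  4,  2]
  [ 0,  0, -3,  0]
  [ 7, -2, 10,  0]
λ = -3: alg = 4, geom = 2

Step 1 — factor the characteristic polynomial to read off the algebraic multiplicities:
  χ_A(x) = (x + 3)^4

Step 2 — compute geometric multiplicities via the rank-nullity identity g(λ) = n − rank(A − λI):
  rank(A − (-3)·I) = 2, so dim ker(A − (-3)·I) = n − 2 = 2

Summary:
  λ = -3: algebraic multiplicity = 4, geometric multiplicity = 2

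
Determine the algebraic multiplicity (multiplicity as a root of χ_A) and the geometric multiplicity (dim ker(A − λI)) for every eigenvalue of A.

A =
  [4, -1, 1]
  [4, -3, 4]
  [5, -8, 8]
λ = 3: alg = 3, geom = 1

Step 1 — factor the characteristic polynomial to read off the algebraic multiplicities:
  χ_A(x) = (x - 3)^3

Step 2 — compute geometric multiplicities via the rank-nullity identity g(λ) = n − rank(A − λI):
  rank(A − (3)·I) = 2, so dim ker(A − (3)·I) = n − 2 = 1

Summary:
  λ = 3: algebraic multiplicity = 3, geometric multiplicity = 1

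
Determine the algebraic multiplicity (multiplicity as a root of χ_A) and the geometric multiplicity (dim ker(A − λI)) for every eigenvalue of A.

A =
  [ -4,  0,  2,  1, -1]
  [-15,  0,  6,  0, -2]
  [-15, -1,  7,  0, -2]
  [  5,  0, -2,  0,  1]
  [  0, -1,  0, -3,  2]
λ = 1: alg = 5, geom = 3

Step 1 — factor the characteristic polynomial to read off the algebraic multiplicities:
  χ_A(x) = (x - 1)^5

Step 2 — compute geometric multiplicities via the rank-nullity identity g(λ) = n − rank(A − λI):
  rank(A − (1)·I) = 2, so dim ker(A − (1)·I) = n − 2 = 3

Summary:
  λ = 1: algebraic multiplicity = 5, geometric multiplicity = 3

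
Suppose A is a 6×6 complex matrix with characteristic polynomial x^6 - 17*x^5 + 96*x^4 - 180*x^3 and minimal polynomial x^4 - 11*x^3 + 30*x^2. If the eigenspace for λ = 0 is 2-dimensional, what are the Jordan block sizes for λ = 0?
Block sizes for λ = 0: [2, 1]

Step 1 — from the characteristic polynomial, algebraic multiplicity of λ = 0 is 3. From dim ker(A − (0)·I) = 2, there are exactly 2 Jordan blocks for λ = 0.
Step 2 — from the minimal polynomial, the factor (x − 0)^2 tells us the largest block for λ = 0 has size 2.
Step 3 — with total size 3, 2 blocks, and largest block 2, the block sizes (in nonincreasing order) are [2, 1].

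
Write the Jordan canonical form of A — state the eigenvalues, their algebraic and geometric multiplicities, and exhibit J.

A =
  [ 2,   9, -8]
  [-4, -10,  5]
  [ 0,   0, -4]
J_3(-4)

The characteristic polynomial is
  det(x·I − A) = x^3 + 12*x^2 + 48*x + 64 = (x + 4)^3

Eigenvalues and multiplicities (the geometric multiplicity of λ is n − rank(A − λI), which equals the number of Jordan blocks for λ):
  λ = -4: algebraic multiplicity = 3, geometric multiplicity = 1

Determining the block sizes for each eigenvalue:
  λ = -4: one block (gm = 1), so the single block has size am = 3 → block sizes [3]

Assembling the blocks gives a Jordan form
J =
  [-4,  1,  0]
  [ 0, -4,  1]
  [ 0,  0, -4]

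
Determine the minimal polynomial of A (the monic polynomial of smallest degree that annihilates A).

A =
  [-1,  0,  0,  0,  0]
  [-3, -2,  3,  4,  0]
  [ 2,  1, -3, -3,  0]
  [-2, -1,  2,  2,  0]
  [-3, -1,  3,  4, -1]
x^3 + 3*x^2 + 3*x + 1

The characteristic polynomial is χ_A(x) = (x + 1)^5, so the eigenvalues are known. The minimal polynomial is
  m_A(x) = Π_λ (x − λ)^{k_λ}
where k_λ is the size of the *largest* Jordan block for λ (equivalently, the smallest k with (A − λI)^k v = 0 for every generalised eigenvector v of λ).

  λ = -1: largest Jordan block has size 3, contributing (x + 1)^3

So m_A(x) = (x + 1)^3 = x^3 + 3*x^2 + 3*x + 1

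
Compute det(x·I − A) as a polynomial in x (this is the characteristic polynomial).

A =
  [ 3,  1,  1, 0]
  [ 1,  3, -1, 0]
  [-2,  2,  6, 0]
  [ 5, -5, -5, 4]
x^4 - 16*x^3 + 96*x^2 - 256*x + 256

Expanding det(x·I − A) (e.g. by cofactor expansion or by noting that A is similar to its Jordan form J, which has the same characteristic polynomial as A) gives
  χ_A(x) = x^4 - 16*x^3 + 96*x^2 - 256*x + 256
which factors as (x - 4)^4. The eigenvalues (with algebraic multiplicities) are λ = 4 with multiplicity 4.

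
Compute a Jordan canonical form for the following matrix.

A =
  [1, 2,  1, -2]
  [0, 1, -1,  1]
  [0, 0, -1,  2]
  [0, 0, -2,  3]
J_2(1) ⊕ J_2(1)

The characteristic polynomial is
  det(x·I − A) = x^4 - 4*x^3 + 6*x^2 - 4*x + 1 = (x - 1)^4

Eigenvalues and multiplicities (the geometric multiplicity of λ is n − rank(A − λI), which equals the number of Jordan blocks for λ):
  λ = 1: algebraic multiplicity = 4, geometric multiplicity = 2

Determining the block sizes for each eigenvalue:
  λ = 1: with am = 4 and gm = 2, the partition is not yet determined (e.g. several partitions of 4 into 2 parts exist). Let N = A − (1)·I. Computing rank(N^1) = 2, rank(N^2) = 0; the number of blocks of size ≥ j is rank(N^{j−1}) − rank(N^j), giving [2, 2]. So we have 2 block(s) of size 2 → block sizes [2, 2]

Assembling the blocks gives a Jordan form
J =
  [1, 1, 0, 0]
  [0, 1, 0, 0]
  [0, 0, 1, 1]
  [0, 0, 0, 1]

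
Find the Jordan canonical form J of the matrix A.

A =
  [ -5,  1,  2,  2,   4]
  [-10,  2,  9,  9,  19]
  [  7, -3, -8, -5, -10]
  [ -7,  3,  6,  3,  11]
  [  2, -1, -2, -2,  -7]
J_3(-3) ⊕ J_2(-3)

The characteristic polynomial is
  det(x·I − A) = x^5 + 15*x^4 + 90*x^3 + 270*x^2 + 405*x + 243 = (x + 3)^5

Eigenvalues and multiplicities (the geometric multiplicity of λ is n − rank(A − λI), which equals the number of Jordan blocks for λ):
  λ = -3: algebraic multiplicity = 5, geometric multiplicity = 2

Determining the block sizes for each eigenvalue:
  λ = -3: with am = 5 and gm = 2, the partition is not yet determined (e.g. several partitions of 5 into 2 parts exist). Let N = A − (-3)·I. Computing rank(N^1) = 3, rank(N^2) = 1, rank(N^3) = 0; the number of blocks of size ≥ j is rank(N^{j−1}) − rank(N^j), giving [2, 2, 1]. So we have 1 block(s) of size 3, 1 block(s) of size 2 → block sizes [3, 2]

Assembling the blocks gives a Jordan form
J =
  [-3,  1,  0,  0,  0]
  [ 0, -3,  1,  0,  0]
  [ 0,  0, -3,  0,  0]
  [ 0,  0,  0, -3,  1]
  [ 0,  0,  0,  0, -3]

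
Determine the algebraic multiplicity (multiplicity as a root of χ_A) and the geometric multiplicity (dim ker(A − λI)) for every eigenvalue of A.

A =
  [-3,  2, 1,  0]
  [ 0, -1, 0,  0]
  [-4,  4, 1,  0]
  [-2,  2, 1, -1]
λ = -1: alg = 4, geom = 3

Step 1 — factor the characteristic polynomial to read off the algebraic multiplicities:
  χ_A(x) = (x + 1)^4

Step 2 — compute geometric multiplicities via the rank-nullity identity g(λ) = n − rank(A − λI):
  rank(A − (-1)·I) = 1, so dim ker(A − (-1)·I) = n − 1 = 3

Summary:
  λ = -1: algebraic multiplicity = 4, geometric multiplicity = 3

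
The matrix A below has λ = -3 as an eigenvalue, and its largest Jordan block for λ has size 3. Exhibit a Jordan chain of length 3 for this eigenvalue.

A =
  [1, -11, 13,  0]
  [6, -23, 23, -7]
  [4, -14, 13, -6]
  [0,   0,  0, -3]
A Jordan chain for λ = -3 of length 3:
v_1 = (2, -4, -4, 0)ᵀ
v_2 = (4, 6, 4, 0)ᵀ
v_3 = (1, 0, 0, 0)ᵀ

Let N = A − (-3)·I. We want v_3 with N^3 v_3 = 0 but N^2 v_3 ≠ 0; then v_{j-1} := N · v_j for j = 3, …, 2.

Pick v_3 = (1, 0, 0, 0)ᵀ.
Then v_2 = N · v_3 = (4, 6, 4, 0)ᵀ.
Then v_1 = N · v_2 = (2, -4, -4, 0)ᵀ.

Sanity check: (A − (-3)·I) v_1 = (0, 0, 0, 0)ᵀ = 0. ✓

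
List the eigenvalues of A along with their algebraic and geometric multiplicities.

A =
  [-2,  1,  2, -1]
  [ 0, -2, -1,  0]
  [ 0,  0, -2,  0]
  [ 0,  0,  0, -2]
λ = -2: alg = 4, geom = 2

Step 1 — factor the characteristic polynomial to read off the algebraic multiplicities:
  χ_A(x) = (x + 2)^4

Step 2 — compute geometric multiplicities via the rank-nullity identity g(λ) = n − rank(A − λI):
  rank(A − (-2)·I) = 2, so dim ker(A − (-2)·I) = n − 2 = 2

Summary:
  λ = -2: algebraic multiplicity = 4, geometric multiplicity = 2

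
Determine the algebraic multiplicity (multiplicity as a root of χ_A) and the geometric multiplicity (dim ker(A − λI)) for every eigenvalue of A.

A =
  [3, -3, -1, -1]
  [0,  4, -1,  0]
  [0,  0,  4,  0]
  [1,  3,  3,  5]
λ = 4: alg = 4, geom = 2

Step 1 — factor the characteristic polynomial to read off the algebraic multiplicities:
  χ_A(x) = (x - 4)^4

Step 2 — compute geometric multiplicities via the rank-nullity identity g(λ) = n − rank(A − λI):
  rank(A − (4)·I) = 2, so dim ker(A − (4)·I) = n − 2 = 2

Summary:
  λ = 4: algebraic multiplicity = 4, geometric multiplicity = 2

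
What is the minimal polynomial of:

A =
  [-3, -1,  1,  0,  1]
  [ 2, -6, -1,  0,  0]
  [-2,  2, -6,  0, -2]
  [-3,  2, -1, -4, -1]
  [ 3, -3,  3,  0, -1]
x^3 + 12*x^2 + 48*x + 64

The characteristic polynomial is χ_A(x) = (x + 4)^5, so the eigenvalues are known. The minimal polynomial is
  m_A(x) = Π_λ (x − λ)^{k_λ}
where k_λ is the size of the *largest* Jordan block for λ (equivalently, the smallest k with (A − λI)^k v = 0 for every generalised eigenvector v of λ).

  λ = -4: largest Jordan block has size 3, contributing (x + 4)^3

So m_A(x) = (x + 4)^3 = x^3 + 12*x^2 + 48*x + 64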